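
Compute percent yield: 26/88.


% yield = actual/theoretical × 100
= 26/88 × 100
= 29.55%

29.55%


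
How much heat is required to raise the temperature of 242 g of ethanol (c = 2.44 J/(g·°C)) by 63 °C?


q = mcΔT = 242 × 2.44 × 63
= 37200.24 J

37200.24 J


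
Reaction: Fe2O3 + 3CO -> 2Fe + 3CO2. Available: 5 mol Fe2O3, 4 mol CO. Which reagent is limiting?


Mole ratio available / coefficient:
  Fe2O3: 5/1 = 5.000
  CO: 4/3 = 1.333
Smaller ratio is limiting.

CO


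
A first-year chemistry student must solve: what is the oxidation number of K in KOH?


Group 1 metal: +1
Oxidation number: +1

+1


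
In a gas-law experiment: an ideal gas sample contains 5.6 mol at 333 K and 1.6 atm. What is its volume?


PV = nRT  (R = 0.08206 L·atm/(mol·K))
V = nRT/P = 5.6×0.08206×333/1.6
= 95.641 L

95.641 L


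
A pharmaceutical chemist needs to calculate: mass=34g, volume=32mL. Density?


ρ = mass/volume
= 34/32
= 1.062 g/mL

1.062 g/mL


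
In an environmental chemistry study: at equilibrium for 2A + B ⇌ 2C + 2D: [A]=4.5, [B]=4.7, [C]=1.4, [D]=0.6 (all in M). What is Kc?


Kc = [C]^2[D]^2/([A]^2[B])
= (1.4^2 × 0.6^2)/(4.5^2 × 4.7^1)
= 0.7056/95.175
= 0.007414

0.007414


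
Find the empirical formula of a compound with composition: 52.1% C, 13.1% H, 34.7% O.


Assume 100 g sample. Moles of each element:
  C: 52.1/12.01 = 4.338 mol
  H: 13.1/1.008 = 12.996 mol
  O: 34.7/16.0 = 2.169 mol
Divide by smallest (2.169):
  C: 4.338/2.169 = 2.0
  H: 12.996/2.169 = 5.99
  O: 2.169/2.169 = 1.0
Empirical formula: C2H6O

C2H6O


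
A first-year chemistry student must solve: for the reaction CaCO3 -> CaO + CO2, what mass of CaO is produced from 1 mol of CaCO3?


Mole ratio CaO:CaCO3 = 1:1
n(CaO) = 1 × 1/1 = 1.000 mol
mass = 1.000 × 56.08 = 56.08 g

56.08 g


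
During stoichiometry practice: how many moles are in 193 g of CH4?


M(CH4) = 16.04 g/mol
n = mass/M = 193/16.04 = 12.0324 mol

12.0324 mol


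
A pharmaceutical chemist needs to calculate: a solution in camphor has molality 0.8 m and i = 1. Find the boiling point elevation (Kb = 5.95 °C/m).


ΔTb = Kb × m × i
= 5.95 × 0.8 × 1
= 4.76 °C

4.76 °C


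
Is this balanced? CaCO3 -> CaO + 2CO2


Equation: CaCO3 -> CaO + 2CO2
Check atoms: C: 1≠2, Ca: 1=1, O: 3≠5
Not balanced

No, not balanced


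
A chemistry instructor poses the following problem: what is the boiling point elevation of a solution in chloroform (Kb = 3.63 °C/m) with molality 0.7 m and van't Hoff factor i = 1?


ΔTb = Kb × m × i
= 3.63 × 0.7 × 1
= 2.541 °C

2.541 °C


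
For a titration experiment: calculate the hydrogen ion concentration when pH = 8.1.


[H+] = 10^(-pH) = 10^(-8.1)
= 7.94×10^-9 M

7.94×10^-9 M


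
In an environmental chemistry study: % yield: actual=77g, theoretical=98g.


% yield = actual/theoretical × 100
= 77/98 × 100
= 78.57%

78.57%


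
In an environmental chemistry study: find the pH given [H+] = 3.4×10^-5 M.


pH = -log10([H+]) = -log10(3.4×10^-5)
= 5 - log10(3.4)
= 5 - 0.53
= 4.47

4.47


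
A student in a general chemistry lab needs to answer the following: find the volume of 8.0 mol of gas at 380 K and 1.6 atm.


PV = nRT  (R = 0.08206 L·atm/(mol·K))
V = nRT/P = 8.0×0.08206×380/1.6
= 155.914 L

155.914 L


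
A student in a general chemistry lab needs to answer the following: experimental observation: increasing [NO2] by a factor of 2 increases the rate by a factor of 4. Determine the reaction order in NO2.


rate ∝ [NO2]^n
2^n = 4 → n = 2
Order in NO2: 2

2


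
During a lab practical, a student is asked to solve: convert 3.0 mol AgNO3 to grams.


M(AgNO3) = 169.88 g/mol
mass = n × M = 3.0 × 169.88 = 509.64 g

509.64 g


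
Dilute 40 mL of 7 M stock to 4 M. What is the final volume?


C1V1 = C2V2
7 × 40 = 4 × V2
V2 = 280/4 = 70.0 mL

70.0 mL


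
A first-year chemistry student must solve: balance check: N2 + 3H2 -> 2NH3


Equation: N2 + 3H2 -> 2NH3
Check atoms: H: 6=6, N: 2=2
Balanced

Yes, balanced


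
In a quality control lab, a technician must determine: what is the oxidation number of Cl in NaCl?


halide: -1
Oxidation number: -1

-1


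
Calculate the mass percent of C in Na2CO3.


M(Na2CO3) = 2×22.99 + 1×12.01 + 3×16.0 = 105.99 g/mol
Mass of C = 1 × 12.01 = 12.01 g/mol
% C = 12.01/105.99 × 100 = 11.33%

11.33%


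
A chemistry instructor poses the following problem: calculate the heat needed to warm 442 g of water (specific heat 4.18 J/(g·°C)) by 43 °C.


q = mcΔT = 442 × 4.18 × 43
= 79445.08 J

79445.08 J


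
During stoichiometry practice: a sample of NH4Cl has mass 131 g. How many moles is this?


M(NH4Cl) = 53.49 g/mol
n = mass/M = 131/53.49 = 2.4491 mol

2.4491 mol


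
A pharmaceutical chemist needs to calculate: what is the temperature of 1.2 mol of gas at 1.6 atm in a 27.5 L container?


PV = nRT  (R = 0.08206 L·atm/(mol·K))
T = PV/(nR) = 1.6×27.5/(1.2×0.08206)
= 44.00/0.098472
= 446.83 K

446.83 K


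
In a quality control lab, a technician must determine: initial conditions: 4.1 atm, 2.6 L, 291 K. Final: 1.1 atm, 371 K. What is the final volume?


P1V1/T1 = P2V2/T2
V2 = P1V1T2/(T1P2)
= 4.1×2.6×371/(291×1.1)
= 12.355 L

12.355 L


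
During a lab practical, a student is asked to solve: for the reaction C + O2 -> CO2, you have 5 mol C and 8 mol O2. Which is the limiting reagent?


Mole ratio available / coefficient:
  C: 5/1 = 5.000
  O2: 8/1 = 8.000
Smaller ratio is limiting.

C


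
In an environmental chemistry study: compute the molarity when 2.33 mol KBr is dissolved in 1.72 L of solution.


M = n/V = 2.33/1.72 = 1.355 mol/L

1.355 M


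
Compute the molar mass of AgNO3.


M(AgNO3) = 1×107.87 + 1×14.01 + 3×16.0
= 107.87 + 14.01 + 48.0
= 169.88 g/mol

169.88 g/mol


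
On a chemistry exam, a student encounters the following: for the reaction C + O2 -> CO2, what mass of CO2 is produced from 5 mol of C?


Mole ratio CO2:C = 1:1
n(CO2) = 5 × 1/1 = 5.000 mol
mass = 5.000 × 44.01 = 220.05 g

220.05 g


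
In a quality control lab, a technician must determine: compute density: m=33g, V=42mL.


ρ = mass/volume
= 33/42
= 0.786 g/mL

0.786 g/mL


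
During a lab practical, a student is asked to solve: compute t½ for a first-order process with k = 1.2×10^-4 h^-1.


t½ = ln2/k = 0.693147/(1.2×10^-4 h^-1)
= 5776 h

5776 h


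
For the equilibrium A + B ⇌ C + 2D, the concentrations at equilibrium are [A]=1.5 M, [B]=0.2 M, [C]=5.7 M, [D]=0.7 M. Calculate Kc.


Kc = [C][D]^2/([A][B])
= (5.7^1 × 0.7^2)/(1.5^1 × 0.2^1)
= 2.793/0.3
= 9.310

9.310


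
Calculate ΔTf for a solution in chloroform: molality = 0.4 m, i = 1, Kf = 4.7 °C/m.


ΔTf = Kf × m × i
= 4.7 × 0.4 × 1
= 1.88 °C

1.88 °C


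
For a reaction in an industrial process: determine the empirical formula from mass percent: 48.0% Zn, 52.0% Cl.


Assume 100 g sample. Moles of each element:
  Zn: 48.0/65.38 = 0.734 mol
  Cl: 52.0/35.45 = 1.467 mol
Divide by smallest (0.734):
  Zn: 0.734/0.734 = 1.0
  Cl: 1.467/0.734 = 2.0
Empirical formula: ZnCl2

ZnCl2


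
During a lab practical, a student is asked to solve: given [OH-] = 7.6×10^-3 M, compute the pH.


pOH = -log10([OH-]) = -log10(7.6×10^-3)
= 3 - log10(7.6) = 2.12
pH = 14 - pOH = 14 - 2.12 = 11.88

11.88


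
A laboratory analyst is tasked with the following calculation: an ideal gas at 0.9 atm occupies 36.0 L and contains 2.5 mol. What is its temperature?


PV = nRT  (R = 0.08206 L·atm/(mol·K))
T = PV/(nR) = 0.9×36.0/(2.5×0.08206)
= 32.40/0.205150
= 157.93 K

157.93 K


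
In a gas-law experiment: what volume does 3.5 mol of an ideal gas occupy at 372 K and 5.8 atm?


PV = nRT  (R = 0.08206 L·atm/(mol·K))
V = nRT/P = 3.5×0.08206×372/5.8
= 18.421 L

18.421 L


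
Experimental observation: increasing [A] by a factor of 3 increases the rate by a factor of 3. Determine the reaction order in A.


rate ∝ [A]^n
3^n = 3 → n = 1
Order in A: 1

1


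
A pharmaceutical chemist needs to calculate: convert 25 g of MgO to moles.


M(MgO) = 40.31 g/mol
n = mass/M = 25/40.31 = 0.6202 mol

0.6202 mol


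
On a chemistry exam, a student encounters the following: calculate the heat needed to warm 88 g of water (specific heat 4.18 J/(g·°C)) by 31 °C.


q = mcΔT = 88 × 4.18 × 31
= 11403.04 J

11403.04 J


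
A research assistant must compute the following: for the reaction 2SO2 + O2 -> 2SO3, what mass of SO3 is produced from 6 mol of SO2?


Mole ratio SO3:SO2 = 2:2
n(SO3) = 6 × 2/2 = 6.000 mol
mass = 6.000 × 80.07 = 480.42 g

480.42 g


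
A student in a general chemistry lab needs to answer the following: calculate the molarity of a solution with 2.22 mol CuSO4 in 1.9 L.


M = n/V = 2.22/1.9 = 1.168 mol/L

1.168 M


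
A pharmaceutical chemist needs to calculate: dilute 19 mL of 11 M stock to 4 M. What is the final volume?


C1V1 = C2V2
11 × 19 = 4 × V2
V2 = 209/4 = 52.25 mL

52.25 mL


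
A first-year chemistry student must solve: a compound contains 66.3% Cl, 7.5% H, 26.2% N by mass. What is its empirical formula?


Assume 100 g sample. Moles of each element:
  Cl: 66.3/35.45 = 1.87 mol
  H: 7.5/1.008 = 7.44 mol
  N: 26.2/14.01 = 1.87 mol
Divide by smallest (1.87):
  Cl: 1.87/1.87 = 1.0
  H: 7.44/1.87 = 3.98
  N: 1.87/1.87 = 1.0
Empirical formula: NH4Cl

NH4Cl


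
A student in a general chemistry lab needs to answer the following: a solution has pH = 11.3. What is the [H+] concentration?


[H+] = 10^(-pH) = 10^(-11.3)
= 5.01×10^-12 M

5.01×10^-12 M


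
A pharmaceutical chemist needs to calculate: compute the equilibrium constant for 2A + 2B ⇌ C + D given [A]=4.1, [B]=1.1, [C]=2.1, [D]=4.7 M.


Kc = [C][D]/([A]^2[B]^2)
= (2.1^1 × 4.7^1)/(4.1^2 × 1.1^2)
= 9.87/20.3401
= 0.4852

0.4852


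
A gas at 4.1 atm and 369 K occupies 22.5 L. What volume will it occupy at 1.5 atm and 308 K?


P1V1/T1 = P2V2/T2
V2 = P1V1T2/(T1P2)
= 4.1×22.5×308/(369×1.5)
= 51.333 L

51.333 L


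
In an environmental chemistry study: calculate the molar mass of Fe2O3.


M(Fe2O3) = 2×55.85 + 3×16.0
= 111.7 + 48.0
= 159.7 g/mol

159.7 g/mol


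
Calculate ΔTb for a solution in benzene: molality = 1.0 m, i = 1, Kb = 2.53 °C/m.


ΔTb = Kb × m × i
= 2.53 × 1.0 × 1
= 2.53 °C

2.53 °C


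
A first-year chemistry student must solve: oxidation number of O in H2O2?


Peroxide: O is -1
Oxidation number: -1

-1


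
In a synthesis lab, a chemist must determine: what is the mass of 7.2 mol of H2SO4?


M(H2SO4) = 98.09 g/mol
mass = n × M = 7.2 × 98.09 = 706.25 g

706.25 g


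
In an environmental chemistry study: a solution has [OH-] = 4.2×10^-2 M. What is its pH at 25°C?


pOH = -log10([OH-]) = -log10(4.2×10^-2)
= 2 - log10(4.2) = 1.38
pH = 14 - pOH = 14 - 1.38 = 12.62

12.62


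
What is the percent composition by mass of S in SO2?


M(SO2) = 1×32.07 + 2×16.0 = 64.07 g/mol
Mass of S = 1 × 32.07 = 32.07 g/mol
% S = 32.07/64.07 × 100 = 50.05%

50.05%


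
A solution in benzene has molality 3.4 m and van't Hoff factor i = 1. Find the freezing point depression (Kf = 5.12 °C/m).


ΔTf = Kf × m × i
= 5.12 × 3.4 × 1
= 17.408 °C

17.408 °C


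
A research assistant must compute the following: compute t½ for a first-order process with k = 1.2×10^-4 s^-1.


t½ = ln2/k = 0.693147/(1.2×10^-4 s^-1)
= 5776 s

5776 s


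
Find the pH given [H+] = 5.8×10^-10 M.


pH = -log10([H+]) = -log10(5.8×10^-10)
= 10 - log10(5.8)
= 10 - 0.76
= 9.24

9.24


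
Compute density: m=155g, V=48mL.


ρ = mass/volume
= 155/48
= 3.229 g/mL

3.229 g/mL


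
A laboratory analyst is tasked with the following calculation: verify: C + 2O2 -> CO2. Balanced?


Equation: C + 2O2 -> CO2
Check atoms: C: 1=1, O: 4≠2
Not balanced

No, not balanced


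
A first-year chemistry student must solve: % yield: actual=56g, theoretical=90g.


% yield = actual/theoretical × 100
= 56/90 × 100
= 62.22%

62.22%


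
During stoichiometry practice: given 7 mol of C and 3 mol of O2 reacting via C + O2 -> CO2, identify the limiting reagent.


Mole ratio available / coefficient:
  C: 7/1 = 7.000
  O2: 3/1 = 3.000
Smaller ratio is limiting.

O2


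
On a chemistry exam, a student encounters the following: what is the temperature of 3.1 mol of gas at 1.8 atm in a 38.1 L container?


PV = nRT  (R = 0.08206 L·atm/(mol·K))
T = PV/(nR) = 1.8×38.1/(3.1×0.08206)
= 68.58/0.254386
= 269.59 K

269.59 K


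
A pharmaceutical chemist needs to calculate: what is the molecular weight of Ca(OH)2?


M(Ca(OH)2) = 1×40.08 + 2×16.0 + 2×1.008
= 40.08 + 32.0 + 2.02
= 74.1 g/mol

74.1 g/mol


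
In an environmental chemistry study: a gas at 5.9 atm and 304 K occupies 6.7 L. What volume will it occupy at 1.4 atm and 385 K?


P1V1/T1 = P2V2/T2
V2 = P1V1T2/(T1P2)
= 5.9×6.7×385/(304×1.4)
= 35.759 L

35.759 L


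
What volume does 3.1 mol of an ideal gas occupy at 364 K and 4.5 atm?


PV = nRT  (R = 0.08206 L·atm/(mol·K))
V = nRT/P = 3.1×0.08206×364/4.5
= 20.577 L

20.577 L


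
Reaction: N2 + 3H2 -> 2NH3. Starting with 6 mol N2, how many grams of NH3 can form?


Mole ratio NH3:N2 = 2:1
n(NH3) = 6 × 2/1 = 12.000 mol
mass = 12.000 × 17.03 = 204.36 g

204.36 g


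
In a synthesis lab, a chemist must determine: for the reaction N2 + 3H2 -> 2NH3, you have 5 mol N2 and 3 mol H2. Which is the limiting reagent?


Mole ratio available / coefficient:
  N2: 5/1 = 5.000
  H2: 3/3 = 1.000
Smaller ratio is limiting.

H2


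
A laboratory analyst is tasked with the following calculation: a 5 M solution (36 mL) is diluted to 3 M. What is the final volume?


C1V1 = C2V2
5 × 36 = 3 × V2
V2 = 180/3 = 60.0 mL

60.0 mL


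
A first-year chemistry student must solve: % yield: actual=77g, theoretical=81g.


% yield = actual/theoretical × 100
= 77/81 × 100
= 95.06%

95.06%


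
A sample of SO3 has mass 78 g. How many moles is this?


M(SO3) = 80.07 g/mol
n = mass/M = 78/80.07 = 0.9741 mol

0.9741 mol


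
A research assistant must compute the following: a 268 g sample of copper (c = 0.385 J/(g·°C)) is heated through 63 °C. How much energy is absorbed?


q = mcΔT = 268 × 0.385 × 63
= 6500.34 J

6500.34 J


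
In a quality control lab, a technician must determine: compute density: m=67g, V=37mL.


ρ = mass/volume
= 67/37
= 1.811 g/mL

1.811 g/mL


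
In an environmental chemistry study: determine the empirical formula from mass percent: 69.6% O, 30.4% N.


Assume 100 g sample. Moles of each element:
  O: 69.6/16.0 = 4.35 mol
  N: 30.4/14.01 = 2.17 mol
Divide by smallest (2.17):
  O: 4.35/2.17 = 2.0
  N: 2.17/2.17 = 1.0
Empirical formula: NO2

NO2


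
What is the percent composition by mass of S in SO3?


M(SO3) = 1×32.07 + 3×16.0 = 80.07 g/mol
Mass of S = 1 × 32.07 = 32.07 g/mol
% S = 32.07/80.07 × 100 = 40.05%

40.05%


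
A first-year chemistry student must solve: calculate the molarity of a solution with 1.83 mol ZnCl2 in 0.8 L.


M = n/V = 1.83/0.8 = 2.288 mol/L

2.288 M


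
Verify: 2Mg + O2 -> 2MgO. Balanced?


Equation: 2Mg + O2 -> 2MgO
Check atoms: Mg: 2=2, O: 2=2
Balanced

Yes, balanced


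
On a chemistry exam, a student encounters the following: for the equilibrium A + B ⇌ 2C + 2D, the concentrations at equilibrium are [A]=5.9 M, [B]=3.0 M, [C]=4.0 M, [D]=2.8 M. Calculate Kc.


Kc = [C]^2[D]^2/([A][B])
= (4.0^2 × 2.8^2)/(5.9^1 × 3.0^1)
= 125.44/17.7
= 7.087

7.087


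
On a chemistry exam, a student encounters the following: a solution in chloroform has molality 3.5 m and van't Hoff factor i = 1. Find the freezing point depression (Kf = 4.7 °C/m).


ΔTf = Kf × m × i
= 4.7 × 3.5 × 1
= 16.45 °C

16.45 °C


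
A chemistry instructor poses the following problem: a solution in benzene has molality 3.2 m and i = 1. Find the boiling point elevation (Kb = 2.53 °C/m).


ΔTb = Kb × m × i
= 2.53 × 3.2 × 1
= 8.096 °C

8.096 °C


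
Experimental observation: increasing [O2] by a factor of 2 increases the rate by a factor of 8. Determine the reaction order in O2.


rate ∝ [O2]^n
2^n = 8 → n = 3
Order in O2: 3

3


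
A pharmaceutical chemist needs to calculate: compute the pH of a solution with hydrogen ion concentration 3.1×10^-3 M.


pH = -log10([H+]) = -log10(3.1×10^-3)
= 3 - log10(3.1)
= 3 - 0.49
= 2.51

2.51


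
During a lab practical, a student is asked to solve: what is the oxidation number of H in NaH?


H with a metal (hydride): -1
Oxidation number: -1

-1


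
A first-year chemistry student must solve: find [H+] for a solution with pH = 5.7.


[H+] = 10^(-pH) = 10^(-5.7)
= 2.0×10^-6 M

2.0×10^-6 M


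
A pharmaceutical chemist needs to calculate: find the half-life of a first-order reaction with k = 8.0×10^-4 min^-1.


t½ = ln2/k = 0.693147/(8.0×10^-4 min^-1)
= 866.4 min

866.4 min


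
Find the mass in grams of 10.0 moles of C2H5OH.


M(C2H5OH) = 46.07 g/mol
mass = n × M = 10.0 × 46.07 = 460.70 g

460.70 g


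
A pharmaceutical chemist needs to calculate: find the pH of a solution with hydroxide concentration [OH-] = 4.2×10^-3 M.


pOH = -log10([OH-]) = -log10(4.2×10^-3)
= 3 - log10(4.2) = 2.38
pH = 14 - pOH = 14 - 2.38 = 11.62

11.62


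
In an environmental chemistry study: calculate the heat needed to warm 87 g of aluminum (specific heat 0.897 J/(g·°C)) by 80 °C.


q = mcΔT = 87 × 0.897 × 80
= 6243.12 J

6243.12 J


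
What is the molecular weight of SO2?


M(SO2) = 1×32.07 + 2×16.0
= 32.07 + 32.0
= 64.07 g/mol

64.07 g/mol


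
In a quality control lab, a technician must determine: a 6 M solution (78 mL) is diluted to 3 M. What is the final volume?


C1V1 = C2V2
6 × 78 = 3 × V2
V2 = 468/3 = 156.0 mL

156.0 mL


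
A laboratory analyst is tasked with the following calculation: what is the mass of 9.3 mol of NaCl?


M(NaCl) = 58.44 g/mol
mass = n × M = 9.3 × 58.44 = 543.49 g

543.49 g


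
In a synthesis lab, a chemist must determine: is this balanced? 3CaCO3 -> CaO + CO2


Equation: 3CaCO3 -> CaO + CO2
Check atoms: C: 3≠1, Ca: 3≠1, O: 9≠3
Not balanced

No, not balanced


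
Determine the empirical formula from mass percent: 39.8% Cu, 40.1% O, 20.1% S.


Assume 100 g sample. Moles of each element:
  Cu: 39.8/63.55 = 0.626 mol
  O: 40.1/16.0 = 2.506 mol
  S: 20.1/32.07 = 0.627 mol
Divide by smallest (0.626):
  Cu: 0.626/0.626 = 1.0
  O: 2.506/0.626 = 4.0
  S: 0.627/0.626 = 1.0
Empirical formula: CuSO4

CuSO4


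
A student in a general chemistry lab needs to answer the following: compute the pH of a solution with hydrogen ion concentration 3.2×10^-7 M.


pH = -log10([H+]) = -log10(3.2×10^-7)
= 7 - log10(3.2)
= 7 - 0.51
= 6.49

6.49


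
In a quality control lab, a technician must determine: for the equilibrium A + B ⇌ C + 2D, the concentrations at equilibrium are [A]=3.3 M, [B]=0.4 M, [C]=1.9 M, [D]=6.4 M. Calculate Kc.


Kc = [C][D]^2/([A][B])
= (1.9^1 × 6.4^2)/(3.3^1 × 0.4^1)
= 77.824/1.32
= 58.96

58.96


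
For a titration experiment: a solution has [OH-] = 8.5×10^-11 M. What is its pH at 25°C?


pOH = -log10([OH-]) = -log10(8.5×10^-11)
= 11 - log10(8.5) = 10.07
pH = 14 - pOH = 14 - 10.07 = 3.93

3.93


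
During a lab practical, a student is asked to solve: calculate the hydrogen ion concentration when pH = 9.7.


[H+] = 10^(-pH) = 10^(-9.7)
= 2.0×10^-10 M

2.0×10^-10 M


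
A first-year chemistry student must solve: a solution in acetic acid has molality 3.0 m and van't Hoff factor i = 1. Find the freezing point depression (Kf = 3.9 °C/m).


ΔTf = Kf × m × i
= 3.9 × 3.0 × 1
= 11.7 °C

11.7 °C


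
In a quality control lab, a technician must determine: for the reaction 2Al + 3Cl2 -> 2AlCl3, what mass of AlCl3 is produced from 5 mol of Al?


Mole ratio AlCl3:Al = 2:2
n(AlCl3) = 5 × 2/2 = 5.000 mol
mass = 5.000 × 133.33 = 666.65 g

666.65 g


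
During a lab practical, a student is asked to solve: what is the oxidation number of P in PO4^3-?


x + 4(-2) = -3, so x = +5
Oxidation number: +5

+5


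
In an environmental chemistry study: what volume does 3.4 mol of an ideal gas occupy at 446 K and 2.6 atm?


PV = nRT  (R = 0.08206 L·atm/(mol·K))
V = nRT/P = 3.4×0.08206×446/2.6
= 47.86 L

47.86 L


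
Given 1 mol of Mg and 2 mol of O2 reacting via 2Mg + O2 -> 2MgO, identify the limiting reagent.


Mole ratio available / coefficient:
  Mg: 1/2 = 0.500
  O2: 2/1 = 2.000
Smaller ratio is limiting.

Mg


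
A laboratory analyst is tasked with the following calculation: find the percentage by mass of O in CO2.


M(CO2) = 1×12.01 + 2×16.0 = 44.01 g/mol
Mass of O = 2 × 16.0 = 32.00 g/mol
% O = 32.00/44.01 × 100 = 72.71%

72.71%


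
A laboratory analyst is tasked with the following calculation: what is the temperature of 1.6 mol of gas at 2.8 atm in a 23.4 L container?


PV = nRT  (R = 0.08206 L·atm/(mol·K))
T = PV/(nR) = 2.8×23.4/(1.6×0.08206)
= 65.52/0.131296
= 499.03 K

499.03 K


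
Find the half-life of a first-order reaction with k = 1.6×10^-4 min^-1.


t½ = ln2/k = 0.693147/(1.6×10^-4 min^-1)
= 4332 min

4332 min


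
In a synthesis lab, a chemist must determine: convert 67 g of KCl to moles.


M(KCl) = 74.55 g/mol
n = mass/M = 67/74.55 = 0.8987 mol

0.8987 mol


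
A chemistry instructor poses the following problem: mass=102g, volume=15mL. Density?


ρ = mass/volume
= 102/15
= 6.8 g/mL

6.8 g/mL


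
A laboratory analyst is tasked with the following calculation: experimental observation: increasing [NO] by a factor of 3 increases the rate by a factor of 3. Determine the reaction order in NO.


rate ∝ [NO]^n
3^n = 3 → n = 1
Order in NO: 1

1


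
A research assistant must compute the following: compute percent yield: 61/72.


% yield = actual/theoretical × 100
= 61/72 × 100
= 84.72%

84.72%


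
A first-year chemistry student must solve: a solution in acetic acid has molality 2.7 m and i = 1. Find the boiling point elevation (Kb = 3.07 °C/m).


ΔTb = Kb × m × i
= 3.07 × 2.7 × 1
= 8.289 °C

8.289 °C


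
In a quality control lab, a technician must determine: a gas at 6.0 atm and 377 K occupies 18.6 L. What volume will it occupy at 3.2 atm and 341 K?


P1V1/T1 = P2V2/T2
V2 = P1V1T2/(T1P2)
= 6.0×18.6×341/(377×3.2)
= 31.545 L

31.545 L


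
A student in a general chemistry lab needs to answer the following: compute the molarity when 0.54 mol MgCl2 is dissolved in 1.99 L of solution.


M = n/V = 0.54/1.99 = 0.271 mol/L

0.271 M


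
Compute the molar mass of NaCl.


M(NaCl) = 1×22.99 + 1×35.45
= 22.99 + 35.45
= 58.44 g/mol

58.44 g/mol


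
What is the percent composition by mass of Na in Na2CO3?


M(Na2CO3) = 2×22.99 + 1×12.01 + 3×16.0 = 105.99 g/mol
Mass of Na = 2 × 22.99 = 45.98 g/mol
% Na = 45.98/105.99 × 100 = 43.38%

43.38%


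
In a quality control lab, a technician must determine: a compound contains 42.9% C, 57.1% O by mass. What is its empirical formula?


Assume 100 g sample. Moles of each element:
  C: 42.9/12.01 = 3.572 mol
  O: 57.1/16.0 = 3.569 mol
Divide by smallest (3.569):
  C: 3.572/3.569 = 1.0
  O: 3.569/3.569 = 1.0
Empirical formula: CO

CO


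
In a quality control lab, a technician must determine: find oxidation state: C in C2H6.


2x + 6(+1) = 0, so x = -3
Oxidation number: -3

-3


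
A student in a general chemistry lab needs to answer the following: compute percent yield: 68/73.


% yield = actual/theoretical × 100
= 68/73 × 100
= 93.15%

93.15%


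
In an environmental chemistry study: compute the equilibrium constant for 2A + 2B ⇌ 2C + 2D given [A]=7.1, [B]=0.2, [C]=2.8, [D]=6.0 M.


Kc = [C]^2[D]^2/([A]^2[B]^2)
= (2.8^2 × 6.0^2)/(7.1^2 × 0.2^2)
= 282.24/2.0164
= 140.0

140.0


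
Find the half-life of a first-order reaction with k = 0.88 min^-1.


t½ = ln2/k = 0.693147/(0.88 min^-1)
= 0.7877 min

0.7877 min


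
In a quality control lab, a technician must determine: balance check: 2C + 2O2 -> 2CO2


Equation: 2C + 2O2 -> 2CO2
Check atoms: C: 2=2, O: 4=4
Balanced

Yes, balanced


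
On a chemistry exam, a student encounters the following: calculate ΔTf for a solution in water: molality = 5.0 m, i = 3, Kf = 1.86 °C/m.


ΔTf = Kf × m × i
= 1.86 × 5.0 × 3
= 27.9 °C

27.9 °C


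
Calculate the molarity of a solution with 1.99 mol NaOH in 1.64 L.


M = n/V = 1.99/1.64 = 1.213 mol/L

1.213 M


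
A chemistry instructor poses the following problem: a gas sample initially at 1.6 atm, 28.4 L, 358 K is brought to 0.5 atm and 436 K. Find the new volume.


P1V1/T1 = P2V2/T2
V2 = P1V1T2/(T1P2)
= 1.6×28.4×436/(358×0.5)
= 110.681 L

110.681 L


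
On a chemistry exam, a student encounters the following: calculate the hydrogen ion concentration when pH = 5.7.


[H+] = 10^(-pH) = 10^(-5.7)
= 2.0×10^-6 M

2.0×10^-6 M


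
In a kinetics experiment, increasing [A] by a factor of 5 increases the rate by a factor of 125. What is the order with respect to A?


rate ∝ [A]^n
5^n = 125 → n = 3
Order in A: 3

3


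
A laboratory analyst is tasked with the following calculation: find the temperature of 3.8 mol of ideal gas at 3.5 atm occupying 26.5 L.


PV = nRT  (R = 0.08206 L·atm/(mol·K))
T = PV/(nR) = 3.5×26.5/(3.8×0.08206)
= 92.75/0.311828
= 297.44 K

297.44 K


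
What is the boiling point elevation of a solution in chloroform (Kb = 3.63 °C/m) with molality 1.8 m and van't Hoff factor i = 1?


ΔTb = Kb × m × i
= 3.63 × 1.8 × 1
= 6.534 °C

6.534 °C


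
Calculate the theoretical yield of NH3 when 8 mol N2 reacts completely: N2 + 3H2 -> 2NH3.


Mole ratio NH3:N2 = 2:1
n(NH3) = 8 × 2/1 = 16.000 mol
mass = 16.000 × 17.03 = 272.48 g

272.48 g


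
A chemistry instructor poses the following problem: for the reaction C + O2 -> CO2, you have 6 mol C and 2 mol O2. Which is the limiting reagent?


Mole ratio available / coefficient:
  C: 6/1 = 6.000
  O2: 2/1 = 2.000
Smaller ratio is limiting.

O2


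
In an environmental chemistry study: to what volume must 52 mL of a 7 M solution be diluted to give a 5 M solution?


C1V1 = C2V2
7 × 52 = 5 × V2
V2 = 364/5 = 72.8 mL

72.8 mL


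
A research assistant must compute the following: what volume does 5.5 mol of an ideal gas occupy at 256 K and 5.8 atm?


PV = nRT  (R = 0.08206 L·atm/(mol·K))
V = nRT/P = 5.5×0.08206×256/5.8
= 19.921 L

19.921 L


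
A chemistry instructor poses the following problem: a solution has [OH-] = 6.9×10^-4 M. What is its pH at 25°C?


pOH = -log10([OH-]) = -log10(6.9×10^-4)
= 4 - log10(6.9) = 3.16
pH = 14 - pOH = 14 - 3.16 = 10.84

10.84


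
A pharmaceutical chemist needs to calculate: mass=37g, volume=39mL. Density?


ρ = mass/volume
= 37/39
= 0.949 g/mL

0.949 g/mL


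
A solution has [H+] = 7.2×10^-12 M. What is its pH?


pH = -log10([H+]) = -log10(7.2×10^-12)
= 12 - log10(7.2)
= 12 - 0.86
= 11.14

11.14


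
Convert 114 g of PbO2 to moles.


M(PbO2) = 239.2 g/mol
n = mass/M = 114/239.2 = 0.4766 mol

0.4766 mol


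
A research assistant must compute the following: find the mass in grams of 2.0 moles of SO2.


M(SO2) = 64.07 g/mol
mass = n × M = 2.0 × 64.07 = 128.14 g

128.14 g


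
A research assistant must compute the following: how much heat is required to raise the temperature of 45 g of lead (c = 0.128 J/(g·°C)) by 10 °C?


q = mcΔT = 45 × 0.128 × 10
= 57.60 J

57.60 J


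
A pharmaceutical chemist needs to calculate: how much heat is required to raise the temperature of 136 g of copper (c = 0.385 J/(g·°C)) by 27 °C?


q = mcΔT = 136 × 0.385 × 27
= 1413.72 J

1413.72 J


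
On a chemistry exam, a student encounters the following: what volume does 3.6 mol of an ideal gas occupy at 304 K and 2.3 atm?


PV = nRT  (R = 0.08206 L·atm/(mol·K))
V = nRT/P = 3.6×0.08206×304/2.3
= 39.046 L

39.046 L


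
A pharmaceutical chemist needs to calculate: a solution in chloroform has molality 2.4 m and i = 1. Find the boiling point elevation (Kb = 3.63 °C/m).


ΔTb = Kb × m × i
= 3.63 × 2.4 × 1
= 8.712 °C

8.712 °C


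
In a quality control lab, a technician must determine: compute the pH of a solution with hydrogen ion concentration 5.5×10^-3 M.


pH = -log10([H+]) = -log10(5.5×10^-3)
= 3 - log10(5.5)
= 3 - 0.74
= 2.26

2.26


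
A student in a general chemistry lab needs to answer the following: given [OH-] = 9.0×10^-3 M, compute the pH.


pOH = -log10([OH-]) = -log10(9.0×10^-3)
= 3 - log10(9.0) = 2.05
pH = 14 - pOH = 14 - 2.05 = 11.95

11.95


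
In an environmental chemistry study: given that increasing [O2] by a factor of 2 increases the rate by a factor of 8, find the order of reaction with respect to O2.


rate ∝ [O2]^n
2^n = 8 → n = 3
Order in O2: 3

3


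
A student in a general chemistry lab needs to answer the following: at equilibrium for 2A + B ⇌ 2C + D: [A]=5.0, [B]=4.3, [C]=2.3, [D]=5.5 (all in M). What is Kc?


Kc = [C]^2[D]/([A]^2[B])
= (2.3^2 × 5.5^1)/(5.0^2 × 4.3^1)
= 29.095/107.5
= 0.2707

0.2707


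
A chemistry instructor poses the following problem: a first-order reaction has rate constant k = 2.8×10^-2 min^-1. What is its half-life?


t½ = ln2/k = 0.693147/(2.8×10^-2 min^-1)
= 24.76 min

24.76 min


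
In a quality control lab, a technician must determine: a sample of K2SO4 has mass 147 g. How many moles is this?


M(K2SO4) = 174.27 g/mol
n = mass/M = 147/174.27 = 0.8435 mol

0.8435 mol


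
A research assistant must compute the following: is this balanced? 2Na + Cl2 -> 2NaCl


Equation: 2Na + Cl2 -> 2NaCl
Check atoms: Cl: 2=2, Na: 2=2
Balanced

Yes, balanced


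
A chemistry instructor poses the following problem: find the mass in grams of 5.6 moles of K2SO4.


M(K2SO4) = 174.27 g/mol
mass = n × M = 5.6 × 174.27 = 975.91 g

975.91 g


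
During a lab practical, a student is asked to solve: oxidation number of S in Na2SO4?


2(+1) + x + 4(-2) = 0, so x = +6
Oxidation number: +6

+6


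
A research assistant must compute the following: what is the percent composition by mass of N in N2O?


M(N2O) = 2×14.01 + 1×16.0 = 44.02 g/mol
Mass of N = 2 × 14.01 = 28.02 g/mol
% N = 28.02/44.02 × 100 = 63.65%

63.65%


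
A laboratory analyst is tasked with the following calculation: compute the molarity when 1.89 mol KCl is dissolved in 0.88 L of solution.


M = n/V = 1.89/0.88 = 2.148 mol/L

2.148 M


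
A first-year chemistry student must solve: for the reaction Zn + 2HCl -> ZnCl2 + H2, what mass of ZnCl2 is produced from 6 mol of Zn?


Mole ratio ZnCl2:Zn = 1:1
n(ZnCl2) = 6 × 1/1 = 6.000 mol
mass = 6.000 × 136.28 = 817.68 g

817.68 g


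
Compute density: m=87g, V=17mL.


ρ = mass/volume
= 87/17
= 5.118 g/mL

5.118 g/mL


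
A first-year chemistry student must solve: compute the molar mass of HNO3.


M(HNO3) = 1×1.008 + 1×14.01 + 3×16.0
= 1.01 + 14.01 + 48.0
= 63.02 g/mol

63.02 g/mol


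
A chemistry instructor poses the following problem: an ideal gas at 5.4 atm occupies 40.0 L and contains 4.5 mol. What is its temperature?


PV = nRT  (R = 0.08206 L·atm/(mol·K))
T = PV/(nR) = 5.4×40.0/(4.5×0.08206)
= 216.00/0.369270
= 584.94 K

584.94 K


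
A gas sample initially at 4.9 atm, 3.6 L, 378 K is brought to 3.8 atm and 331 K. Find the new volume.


P1V1/T1 = P2V2/T2
V2 = P1V1T2/(T1P2)
= 4.9×3.6×331/(378×3.8)
= 4.065 L

4.065 L


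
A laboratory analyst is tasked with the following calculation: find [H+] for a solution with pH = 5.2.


[H+] = 10^(-pH) = 10^(-5.2)
= 6.31×10^-6 M

6.31×10^-6 M


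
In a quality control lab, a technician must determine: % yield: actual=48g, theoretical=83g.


% yield = actual/theoretical × 100
= 48/83 × 100
= 57.83%

57.83%


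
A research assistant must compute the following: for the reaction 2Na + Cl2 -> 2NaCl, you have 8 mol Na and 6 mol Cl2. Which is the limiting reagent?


Mole ratio available / coefficient:
  Na: 8/2 = 4.000
  Cl2: 6/1 = 6.000
Smaller ratio is limiting.

Na


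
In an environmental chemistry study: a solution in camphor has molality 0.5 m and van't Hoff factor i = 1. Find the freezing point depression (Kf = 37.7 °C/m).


ΔTf = Kf × m × i
= 37.7 × 0.5 × 1
= 18.85 °C

18.85 °C


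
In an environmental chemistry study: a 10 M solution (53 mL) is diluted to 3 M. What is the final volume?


C1V1 = C2V2
10 × 53 = 3 × V2
V2 = 530/3 = 176.67 mL

176.67 mL


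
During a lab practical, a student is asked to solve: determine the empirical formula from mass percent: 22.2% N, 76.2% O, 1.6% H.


Assume 100 g sample. Moles of each element:
  N: 22.2/14.01 = 1.585 mol
  O: 76.2/16.0 = 4.763 mol
  H: 1.6/1.008 = 1.587 mol
Divide by smallest (1.585):
  N: 1.585/1.585 = 1.0
  O: 4.763/1.585 = 3.01
  H: 1.587/1.585 = 1.0
Empirical formula: HNO3

HNO3


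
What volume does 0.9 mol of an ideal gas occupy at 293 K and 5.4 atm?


PV = nRT  (R = 0.08206 L·atm/(mol·K))
V = nRT/P = 0.9×0.08206×293/5.4
= 4.007 L

4.007 L


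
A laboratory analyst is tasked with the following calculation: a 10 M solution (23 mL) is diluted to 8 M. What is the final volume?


C1V1 = C2V2
10 × 23 = 8 × V2
V2 = 230/8 = 28.75 mL

28.75 mL


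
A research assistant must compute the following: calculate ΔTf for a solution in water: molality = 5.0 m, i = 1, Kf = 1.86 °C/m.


ΔTf = Kf × m × i
= 1.86 × 5.0 × 1
= 9.3 °C

9.3 °C


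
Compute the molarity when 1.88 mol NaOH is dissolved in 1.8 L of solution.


M = n/V = 1.88/1.8 = 1.044 mol/L

1.044 M


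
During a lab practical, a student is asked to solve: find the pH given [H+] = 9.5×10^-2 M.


pH = -log10([H+]) = -log10(9.5×10^-2)
= 2 - log10(9.5)
= 2 - 0.98
= 1.02

1.02


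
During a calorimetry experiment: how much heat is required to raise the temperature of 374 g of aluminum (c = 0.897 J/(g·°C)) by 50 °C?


q = mcΔT = 374 × 0.897 × 50
= 16773.90 J

16773.90 J


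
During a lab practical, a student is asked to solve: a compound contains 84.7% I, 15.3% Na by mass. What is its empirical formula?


Assume 100 g sample. Moles of each element:
  I: 84.7/126.9 = 0.667 mol
  Na: 15.3/22.99 = 0.666 mol
Divide by smallest (0.666):
  I: 0.667/0.666 = 1.0
  Na: 0.666/0.666 = 1.0
Empirical formula: NaI

NaI


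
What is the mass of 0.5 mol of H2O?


M(H2O) = 18.02 g/mol
mass = n × M = 0.5 × 18.02 = 9.01 g

9.01 g


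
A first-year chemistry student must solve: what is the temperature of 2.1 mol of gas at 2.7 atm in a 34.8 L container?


PV = nRT  (R = 0.08206 L·atm/(mol·K))
T = PV/(nR) = 2.7×34.8/(2.1×0.08206)
= 93.96/0.172326
= 545.25 K

545.25 K


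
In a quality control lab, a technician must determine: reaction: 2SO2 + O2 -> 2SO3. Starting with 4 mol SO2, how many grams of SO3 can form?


Mole ratio SO3:SO2 = 2:2
n(SO3) = 4 × 2/2 = 4.000 mol
mass = 4.000 × 80.07 = 320.28 g

320.28 g


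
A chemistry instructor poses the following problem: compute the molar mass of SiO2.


M(SiO2) = 1×28.09 + 2×16.0
= 28.09 + 32.0
= 60.09 g/mol

60.09 g/mol


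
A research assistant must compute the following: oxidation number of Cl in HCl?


halide: -1
Oxidation number: -1

-1


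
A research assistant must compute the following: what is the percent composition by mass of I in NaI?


M(NaI) = 1×22.99 + 1×126.9 = 149.89 g/mol
Mass of I = 1 × 126.9 = 126.90 g/mol
% I = 126.90/149.89 × 100 = 84.66%

84.66%


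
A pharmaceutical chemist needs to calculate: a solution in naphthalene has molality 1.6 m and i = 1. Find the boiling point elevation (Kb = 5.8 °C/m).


ΔTb = Kb × m × i
= 5.8 × 1.6 × 1
= 9.28 °C

9.28 °C


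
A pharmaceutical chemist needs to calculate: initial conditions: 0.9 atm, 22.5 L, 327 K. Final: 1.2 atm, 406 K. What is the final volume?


P1V1/T1 = P2V2/T2
V2 = P1V1T2/(T1P2)
= 0.9×22.5×406/(327×1.2)
= 20.952 L

20.952 L


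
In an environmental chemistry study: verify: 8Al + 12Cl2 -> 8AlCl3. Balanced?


Equation: 8Al + 12Cl2 -> 8AlCl3
Check atoms: Al: 8=8, Cl: 24=24
Balanced

Yes, balanced


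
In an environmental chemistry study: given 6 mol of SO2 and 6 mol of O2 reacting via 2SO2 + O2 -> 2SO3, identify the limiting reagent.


Mole ratio available / coefficient:
  SO2: 6/2 = 3.000
  O2: 6/1 = 6.000
Smaller ratio is limiting.

SO2


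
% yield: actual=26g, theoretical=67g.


% yield = actual/theoretical × 100
= 26/67 × 100
= 38.81%

38.81%


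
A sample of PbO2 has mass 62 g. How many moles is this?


M(PbO2) = 239.2 g/mol
n = mass/M = 62/239.2 = 0.2592 mol

0.2592 mol


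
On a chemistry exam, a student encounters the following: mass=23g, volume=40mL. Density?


ρ = mass/volume
= 23/40
= 0.575 g/mL

0.575 g/mL


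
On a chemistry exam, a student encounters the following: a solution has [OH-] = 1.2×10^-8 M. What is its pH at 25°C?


pOH = -log10([OH-]) = -log10(1.2×10^-8)
= 8 - log10(1.2) = 7.92
pH = 14 - pOH = 14 - 7.92 = 6.08

6.08


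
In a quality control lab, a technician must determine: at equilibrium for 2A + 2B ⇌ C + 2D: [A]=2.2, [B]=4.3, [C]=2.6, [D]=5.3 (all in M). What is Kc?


Kc = [C][D]^2/([A]^2[B]^2)
= (2.6^1 × 5.3^2)/(2.2^2 × 4.3^2)
= 73.034/89.4916
= 0.8161

0.8161


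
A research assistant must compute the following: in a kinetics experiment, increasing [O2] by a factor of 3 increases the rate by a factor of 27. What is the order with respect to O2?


rate ∝ [O2]^n
3^n = 27 → n = 3
Order in O2: 3

3


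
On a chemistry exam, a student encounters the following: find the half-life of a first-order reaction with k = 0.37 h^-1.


t½ = ln2/k = 0.693147/(0.37 h^-1)
= 1.873 h

1.873 h


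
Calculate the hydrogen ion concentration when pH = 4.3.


[H+] = 10^(-pH) = 10^(-4.3)
= 5.01×10^-5 M

5.01×10^-5 M


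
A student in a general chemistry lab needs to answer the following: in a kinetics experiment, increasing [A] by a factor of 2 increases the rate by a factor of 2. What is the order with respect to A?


rate ∝ [A]^n
2^n = 2 → n = 1
Order in A: 1

1


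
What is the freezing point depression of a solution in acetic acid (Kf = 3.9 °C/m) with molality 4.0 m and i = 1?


ΔTf = Kf × m × i
= 3.9 × 4.0 × 1
= 15.6 °C

15.6 °C


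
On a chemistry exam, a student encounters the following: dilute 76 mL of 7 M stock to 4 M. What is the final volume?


C1V1 = C2V2
7 × 76 = 4 × V2
V2 = 532/4 = 133.0 mL

133.0 mL


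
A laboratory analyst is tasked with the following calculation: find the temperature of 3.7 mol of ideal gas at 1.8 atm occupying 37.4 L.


PV = nRT  (R = 0.08206 L·atm/(mol·K))
T = PV/(nR) = 1.8×37.4/(3.7×0.08206)
= 67.32/0.303622
= 221.72 K

221.72 K


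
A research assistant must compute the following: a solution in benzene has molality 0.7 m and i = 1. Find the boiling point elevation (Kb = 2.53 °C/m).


ΔTb = Kb × m × i
= 2.53 × 0.7 × 1
= 1.771 °C

1.771 °C


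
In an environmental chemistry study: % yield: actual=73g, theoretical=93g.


% yield = actual/theoretical × 100
= 73/93 × 100
= 78.49%

78.49%


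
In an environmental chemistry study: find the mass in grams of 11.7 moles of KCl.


M(KCl) = 74.55 g/mol
mass = n × M = 11.7 × 74.55 = 872.24 g

872.24 g


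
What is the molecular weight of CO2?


M(CO2) = 1×12.01 + 2×16.0
= 12.01 + 32.0
= 44.01 g/mol

44.01 g/mol
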